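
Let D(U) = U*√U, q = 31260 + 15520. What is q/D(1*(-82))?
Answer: 11695*I*√82/1681 ≈ 63.0*I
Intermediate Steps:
q = 46780
D(U) = U^(3/2)
q/D(1*(-82)) = 46780/((1*(-82))^(3/2)) = 46780/((-82)^(3/2)) = 46780/((-82*I*√82)) = 46780*(I*√82/6724) = 11695*I*√82/1681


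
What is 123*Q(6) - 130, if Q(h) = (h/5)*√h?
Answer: -130 + 738*√6/5 ≈ 231.54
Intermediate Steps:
Q(h) = h^(3/2)/5 (Q(h) = (h*(⅕))*√h = (h/5)*√h = h^(3/2)/5)
123*Q(6) - 130 = 123*(6^(3/2)/5) - 130 = 123*((6*√6)/5) - 130 = 123*(6*√6/5) - 130 = 738*√6/5 - 130 = -130 + 738*√6/5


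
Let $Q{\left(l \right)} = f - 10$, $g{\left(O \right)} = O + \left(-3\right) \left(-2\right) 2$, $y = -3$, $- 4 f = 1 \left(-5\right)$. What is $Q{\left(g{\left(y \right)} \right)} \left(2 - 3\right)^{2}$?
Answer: $- \frac{35}{4} \approx -8.75$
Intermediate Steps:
$f = \frac{5}{4}$ ($f = - \frac{1 \left(-5\right)}{4} = \left(- \frac{1}{4}\right) \left(-5\right) = \frac{5}{4} \approx 1.25$)
$g{\left(O \right)} = 12 + O$ ($g{\left(O \right)} = O + 6 \cdot 2 = O + 12 = 12 + O$)
$Q{\left(l \right)} = - \frac{35}{4}$ ($Q{\left(l \right)} = \frac{5}{4} - 10 = - \frac{35}{4}$)
$Q{\left(g{\left(y \right)} \right)} \left(2 - 3\right)^{2} = - \frac{35 \left(2 - 3\right)^{2}}{4} = - \frac{35 \left(-1\right)^{2}}{4} = \left(- \frac{35}{4}\right) 1 = - \frac{35}{4}$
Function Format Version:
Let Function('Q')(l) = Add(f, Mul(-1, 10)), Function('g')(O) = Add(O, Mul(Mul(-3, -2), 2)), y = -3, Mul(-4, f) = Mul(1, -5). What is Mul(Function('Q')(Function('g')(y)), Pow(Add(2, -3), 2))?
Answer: Rational(-35, 4) ≈ -8.7500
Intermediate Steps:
f = Rational(5, 4) (f = Mul(Rational(-1, 4), Mul(1, -5)) = Mul(Rational(-1, 4), -5) = Rational(5, 4) ≈ 1.2500)
Function('g')(O) = Add(12, O) (Function('g')(O) = Add(O, Mul(6, 2)) = Add(O, 12) = Add(12, O))
Function('Q')(l) = Rational(-35, 4) (Function('Q')(l) = Add(Rational(5, 4), Mul(-1, 10)) = Add(Rational(5, 4), -10) = Rational(-35, 4))
Mul(Function('Q')(Function('g')(y)), Pow(Add(2, -3), 2)) = Mul(Rational(-35, 4), Pow(Add(2, -3), 2)) = Mul(Rational(-35, 4), Pow(-1, 2)) = Mul(Rational(-35, 4), 1) = Rational(-35, 4)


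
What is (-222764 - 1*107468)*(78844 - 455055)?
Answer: 124236910952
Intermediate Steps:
(-222764 - 1*107468)*(78844 - 455055) = (-222764 - 107468)*(-376211) = -330232*(-376211) = 124236910952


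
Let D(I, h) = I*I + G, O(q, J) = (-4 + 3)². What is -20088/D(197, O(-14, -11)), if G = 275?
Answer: -1674/3257 ≈ -0.51397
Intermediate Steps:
O(q, J) = 1 (O(q, J) = (-1)² = 1)
D(I, h) = 275 + I² (D(I, h) = I*I + 275 = I² + 275 = 275 + I²)
-20088/D(197, O(-14, -11)) = -20088/(275 + 197²) = -20088/(275 + 38809) = -20088/39084 = -20088*1/39084 = -1674/3257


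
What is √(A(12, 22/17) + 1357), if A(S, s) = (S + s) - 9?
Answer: √393414/17 ≈ 36.896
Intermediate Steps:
A(S, s) = -9 + S + s
√(A(12, 22/17) + 1357) = √((-9 + 12 + 22/17) + 1357) = √(73/17 + 1357) = √(23142/17) = √393414/17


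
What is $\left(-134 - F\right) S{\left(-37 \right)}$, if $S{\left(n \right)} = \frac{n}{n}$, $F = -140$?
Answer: $6$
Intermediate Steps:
$S{\left(n \right)} = 1$
$\left(-134 - F\right) S{\left(-37 \right)} = \left(-134 - -140\right) 1 = \left(-134 + 140\right) 1 = 6 \cdot 1 = 6$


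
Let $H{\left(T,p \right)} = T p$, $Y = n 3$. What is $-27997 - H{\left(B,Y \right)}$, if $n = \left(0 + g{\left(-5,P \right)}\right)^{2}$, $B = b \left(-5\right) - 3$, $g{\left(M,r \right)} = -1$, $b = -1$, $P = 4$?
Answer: $-28003$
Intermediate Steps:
$B = 2$ ($B = \left(-1\right) \left(-5\right) - 3 = 5 - 3 = 2$)
$n = 1$ ($n = \left(0 - 1\right)^{2} = \left(-1\right)^{2} = 1$)
$Y = 3$ ($Y = 1 \cdot 3 = 3$)
$-27997 - H{\left(B,Y \right)} = -27997 - 2 \cdot 3 = -27997 - 6 = -28003$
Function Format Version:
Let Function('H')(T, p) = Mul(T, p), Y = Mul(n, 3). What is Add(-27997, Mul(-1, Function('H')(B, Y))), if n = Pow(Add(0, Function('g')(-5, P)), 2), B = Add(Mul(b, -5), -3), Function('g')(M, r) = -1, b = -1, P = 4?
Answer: -28003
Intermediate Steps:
B = 2 (B = Add(Mul(-1, -5), -3) = Add(5, -3) = 2)
n = 1 (n = Pow(Add(0, -1), 2) = Pow(-1, 2) = 1)
Y = 3 (Y = Mul(1, 3) = 3)
Add(-27997, Mul(-1, Function('H')(B, Y))) = Add(-27997, Mul(-1, Mul(2, 3))) = Add(-27997, Mul(-1, 6)) = Add(-27997, -6) = -28003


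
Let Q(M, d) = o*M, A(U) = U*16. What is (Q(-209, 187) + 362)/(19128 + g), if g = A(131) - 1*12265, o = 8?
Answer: -1310/8959 ≈ -0.14622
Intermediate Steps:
A(U) = 16*U
g = -10169 (g = 16*131 - 1*12265 = 2096 - 12265 = -10169)
Q(M, d) = 8*M
(Q(-209, 187) + 362)/(19128 + g) = (8*(-209) + 362)/(19128 - 10169) = (-1672 + 362)/8959 = -1310*1/8959 = -1310/8959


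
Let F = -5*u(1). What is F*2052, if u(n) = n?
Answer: -10260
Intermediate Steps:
F = -5 (F = -5*1 = -5)
F*2052 = -5*2052 = -10260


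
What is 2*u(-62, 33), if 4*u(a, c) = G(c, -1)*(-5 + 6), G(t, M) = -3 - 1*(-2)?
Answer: -½ ≈ -0.50000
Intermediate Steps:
G(t, M) = -1 (G(t, M) = -3 + 2 = -1)
u(a, c) = -¼ (u(a, c) = (-(-5 + 6))/4 = (-1*1)/4 = (¼)*(-1) = -¼)
2*u(-62, 33) = 2*(-¼) = -½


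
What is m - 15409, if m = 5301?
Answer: -10108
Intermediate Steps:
m - 15409 = 5301 - 15409 = -10108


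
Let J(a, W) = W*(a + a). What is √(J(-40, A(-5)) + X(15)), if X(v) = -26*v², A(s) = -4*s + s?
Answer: 5*I*√282 ≈ 83.964*I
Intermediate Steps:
A(s) = -3*s
J(a, W) = 2*W*a (J(a, W) = W*(2*a) = 2*W*a)
√(J(-40, A(-5)) + X(15)) = √(2*(-3*(-5))*(-40) - 26*15²) = √(2*15*(-40) - 26*225) = √(-1200 - 5850) = √(-7050) = 5*I*√282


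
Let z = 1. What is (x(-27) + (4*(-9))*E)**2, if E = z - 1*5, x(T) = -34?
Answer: 12100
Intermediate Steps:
E = -4 (E = 1 - 1*5 = 1 - 5 = -4)
(x(-27) + (4*(-9))*E)**2 = (-34 + (4*(-9))*(-4))**2 = (-34 - 36*(-4))**2 = (-34 + 144)**2 = 110**2 = 12100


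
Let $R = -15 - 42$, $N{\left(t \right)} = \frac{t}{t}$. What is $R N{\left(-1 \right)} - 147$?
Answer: $-204$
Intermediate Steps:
$N{\left(t \right)} = 1$
$R = -57$
$R N{\left(-1 \right)} - 147 = \left(-57\right) 1 - 147 = -57 - 147 = -204$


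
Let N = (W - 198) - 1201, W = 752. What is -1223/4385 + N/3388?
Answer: -6980619/14856380 ≈ -0.46987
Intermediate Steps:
N = -647 (N = (752 - 198) - 1201 = 554 - 1201 = -647)
-1223/4385 + N/3388 = -1223/4385 - 647/3388 = -6980619/14856380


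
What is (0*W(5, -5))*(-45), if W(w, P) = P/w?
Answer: 0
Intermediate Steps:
(0*W(5, -5))*(-45) = (0*(-5/5))*(-45) = (0*(-5*⅕))*(-45) = (0*(-1))*(-45) = 0*(-45) = 0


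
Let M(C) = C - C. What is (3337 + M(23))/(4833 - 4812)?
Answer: 3337/21 ≈ 158.90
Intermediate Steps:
M(C) = 0
(3337 + M(23))/(4833 - 4812) = (3337 + 0)/(4833 - 4812) = 3337/21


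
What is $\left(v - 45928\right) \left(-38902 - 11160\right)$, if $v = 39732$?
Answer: $310184152$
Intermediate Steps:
$\left(v - 45928\right) \left(-38902 - 11160\right) = \left(39732 - 45928\right) \left(-38902 - 11160\right) = \left(-6196\right) \left(-50062\right) = 310184152$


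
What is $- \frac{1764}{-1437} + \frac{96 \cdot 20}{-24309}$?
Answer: $\frac{4458004}{3881337} \approx 1.1486$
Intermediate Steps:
$- \frac{1764}{-1437} + \frac{96 \cdot 20}{-24309} = \left(-1764\right) \left(- \frac{1}{1437}\right) + 1920 \left(- \frac{1}{24309}\right) = \frac{588}{479} - \frac{640}{8103} = \frac{4458004}{3881337}$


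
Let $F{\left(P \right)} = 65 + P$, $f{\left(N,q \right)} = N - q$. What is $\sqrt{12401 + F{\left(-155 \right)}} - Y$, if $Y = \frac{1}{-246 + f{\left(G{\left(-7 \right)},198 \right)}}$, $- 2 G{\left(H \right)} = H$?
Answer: $\frac{2}{881} + \sqrt{12311} \approx 110.96$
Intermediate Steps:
$G{\left(H \right)} = - \frac{H}{2}$
$Y = - \frac{2}{881}$ ($Y = \frac{1}{-246 - \frac{389}{2}} = \frac{1}{- \frac{881}{2}} = - \frac{2}{881} \approx -0.0022701$)
$\sqrt{12401 + F{\left(-155 \right)}} - Y = \sqrt{12401 + \left(65 - 155\right)} - - \frac{2}{881} = \sqrt{12401 - 90} + \frac{2}{881} = \sqrt{12311} + \frac{2}{881} = \frac{2}{881} + \sqrt{12311}$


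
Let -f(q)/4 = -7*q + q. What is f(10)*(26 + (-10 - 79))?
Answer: -15120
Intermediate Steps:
f(q) = 24*q (f(q) = -4*(-7*q + q) = -(-24)*q = 24*q)
f(10)*(26 + (-10 - 79)) = (24*10)*(26 + (-10 - 79)) = 240*(26 - 89) = 240*(-63) = -15120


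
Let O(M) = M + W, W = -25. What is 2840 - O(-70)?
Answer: 2935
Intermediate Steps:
O(M) = -25 + M (O(M) = M - 25 = -25 + M)
2840 - O(-70) = 2840 - (-25 - 70) = 2840 - 1*(-95) = 2840 + 95 = 2935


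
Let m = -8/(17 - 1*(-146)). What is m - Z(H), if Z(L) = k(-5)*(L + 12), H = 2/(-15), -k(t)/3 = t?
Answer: -29022/163 ≈ -178.05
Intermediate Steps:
k(t) = -3*t
H = -2/15 (H = 2*(-1/15) = -2/15 ≈ -0.13333)
Z(L) = 180 + 15*L (Z(L) = (-3*(-5))*(L + 12) = 15*(12 + L) = 180 + 15*L)
m = -8/163 (m = -8/(17 + 146) = -8/163 ≈ -0.049080)
m - Z(H) = -8/163 - (180 + 15*(-2/15)) = -8/163 - (180 - 2) = -8/163 - 1*178 = -8/163 - 178 = -29022/163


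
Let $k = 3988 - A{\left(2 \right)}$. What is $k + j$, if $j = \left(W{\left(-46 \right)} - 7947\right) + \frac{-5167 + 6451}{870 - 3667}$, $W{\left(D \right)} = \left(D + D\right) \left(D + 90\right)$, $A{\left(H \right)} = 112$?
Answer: $- \frac{22710127}{2797} \approx -8119.5$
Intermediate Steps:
$W{\left(D \right)} = 2 D \left(90 + D\right)$
$j = - \frac{33551299}{2797}$ ($j = \left(2 \left(-46\right) \left(90 - 46\right) - 7947\right) + \frac{-5167 + 6451}{870 - 3667} = \left(2 \left(-46\right) 44 - 7947\right) + \frac{1284}{-2797} = \left(-4048 - 7947\right) + 1284 \left(- \frac{1}{2797}\right) = -11995 - \frac{1284}{2797} = - \frac{33551299}{2797} \approx -11995.0$)
$k = 3876$ ($k = 3988 - 112 = 3876$)
$k + j = 3876 - \frac{33551299}{2797} = - \frac{22710127}{2797}$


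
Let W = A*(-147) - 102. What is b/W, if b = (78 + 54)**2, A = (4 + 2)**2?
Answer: -2904/899 ≈ -3.2303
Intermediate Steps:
A = 36 (A = 6**2 = 36)
W = -5394 (W = 36*(-147) - 102 = -5292 - 102 = -5394)
b = 17424 (b = 132**2 = 17424)
b/W = 17424/(-5394) = 17424*(-1/5394) = -2904/899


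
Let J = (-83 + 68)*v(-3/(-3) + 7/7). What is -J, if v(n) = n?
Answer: 30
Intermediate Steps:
J = -30 (J = (-83 + 68)*(-3/(-3) + 7/7) = -15*(-3*(-⅓) + 7*(⅐)) = -15*(1 + 1) = -15*2 = -30)
-J = -1*(-30) = 30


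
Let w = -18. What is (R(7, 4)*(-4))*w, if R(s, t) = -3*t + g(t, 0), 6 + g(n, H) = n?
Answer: -1008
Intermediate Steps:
g(n, H) = -6 + n
R(s, t) = -6 - 2*t (R(s, t) = -3*t + (-6 + t) = -6 - 2*t)
(R(7, 4)*(-4))*w = ((-6 - 2*4)*(-4))*(-18) = ((-6 - 8)*(-4))*(-18) = -14*(-4)*(-18) = 56*(-18) = -1008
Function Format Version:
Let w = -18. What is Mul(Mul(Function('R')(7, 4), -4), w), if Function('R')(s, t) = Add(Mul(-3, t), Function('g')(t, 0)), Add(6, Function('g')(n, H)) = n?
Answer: -1008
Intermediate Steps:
Function('g')(n, H) = Add(-6, n)
Function('R')(s, t) = Add(-6, Mul(-2, t)) (Function('R')(s, t) = Add(Mul(-3, t), Add(-6, t)) = Add(-6, Mul(-2, t)))
Mul(Mul(Function('R')(7, 4), -4), w) = Mul(Mul(Add(-6, Mul(-2, 4)), -4), -18) = Mul(Mul(Add(-6, -8), -4), -18) = Mul(Mul(-14, -4), -18) = Mul(56, -18) = -1008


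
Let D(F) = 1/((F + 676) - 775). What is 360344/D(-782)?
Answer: -317463064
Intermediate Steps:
D(F) = 1/(-99 + F) (D(F) = 1/((676 + F) - 775) = 1/(-99 + F))
360344/D(-782) = 360344/(1/(-99 - 782)) = 360344/(1/(-881)) = 360344/(-1/881) = 360344*(-881) = -317463064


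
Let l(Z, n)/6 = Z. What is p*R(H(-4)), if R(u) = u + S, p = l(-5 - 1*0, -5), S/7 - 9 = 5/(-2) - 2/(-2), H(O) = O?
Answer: -1455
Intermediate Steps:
l(Z, n) = 6*Z
S = 105/2 (S = 63 + 7*(5/(-2) - 2/(-2)) = 63 + 7*(5*(-1/2) - 2*(-1/2)) = 63 + 7*(-5/2 + 1) = 63 + 7*(-3/2) = 63 - 21/2 = 105/2 ≈ 52.500)
p = -30 (p = 6*(-5 - 1*0) = 6*(-5 + 0) = 6*(-5) = -30)
R(u) = 105/2 + u (R(u) = u + 105/2 = 105/2 + u)
p*R(H(-4)) = -30*(105/2 - 4) = -30*97/2 = -1455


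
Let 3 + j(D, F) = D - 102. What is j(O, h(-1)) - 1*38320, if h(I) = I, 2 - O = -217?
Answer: -38206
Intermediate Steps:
O = 219 (O = 2 - 1*(-217) = 2 + 217 = 219)
j(D, F) = -105 + D (j(D, F) = -3 + (D - 102) = -3 + (-102 + D) = -105 + D)
j(O, h(-1)) - 1*38320 = (-105 + 219) - 1*38320 = 114 - 38320 = -38206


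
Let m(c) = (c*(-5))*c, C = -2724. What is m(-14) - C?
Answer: 1744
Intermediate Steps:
m(c) = -5*c² (m(c) = (-5*c)*c = -5*c²)
m(-14) - C = -5*(-14)² - 1*(-2724) = -5*196 + 2724 = -980 + 2724 = 1744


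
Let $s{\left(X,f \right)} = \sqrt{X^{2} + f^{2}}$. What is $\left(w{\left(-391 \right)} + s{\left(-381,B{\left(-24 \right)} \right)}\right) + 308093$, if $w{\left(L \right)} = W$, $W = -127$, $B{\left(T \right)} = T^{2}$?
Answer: $307966 + 3 \sqrt{52993} \approx 3.0866 \cdot 10^{5}$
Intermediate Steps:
$w{\left(L \right)} = -127$
$\left(w{\left(-391 \right)} + s{\left(-381,B{\left(-24 \right)} \right)}\right) + 308093 = \left(-127 + \sqrt{\left(-381\right)^{2} + \left(\left(-24\right)^{2}\right)^{2}}\right) + 308093 = \left(-127 + \sqrt{145161 + 576^{2}}\right) + 308093 = \left(-127 + \sqrt{145161 + 331776}\right) + 308093 = \left(-127 + \sqrt{476937}\right) + 308093 = \left(-127 + 3 \sqrt{52993}\right) + 308093 = 307966 + 3 \sqrt{52993}$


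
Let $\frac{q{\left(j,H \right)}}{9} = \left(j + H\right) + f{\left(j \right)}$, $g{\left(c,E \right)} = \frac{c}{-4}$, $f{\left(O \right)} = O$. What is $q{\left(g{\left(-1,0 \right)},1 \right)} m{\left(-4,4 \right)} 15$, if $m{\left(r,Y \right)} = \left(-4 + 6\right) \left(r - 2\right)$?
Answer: $-2430$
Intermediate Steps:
$g{\left(c,E \right)} = - \frac{c}{4}$ ($g{\left(c,E \right)} = c \left(- \frac{1}{4}\right) = - \frac{c}{4}$)
$m{\left(r,Y \right)} = -4 + 2 r$ ($m{\left(r,Y \right)} = 2 \left(-2 + r\right) = -4 + 2 r$)
$q{\left(j,H \right)} = 9 H + 18 j$ ($q{\left(j,H \right)} = 9 \left(\left(j + H\right) + j\right) = 9 \left(\left(H + j\right) + j\right) = 9 \left(H + 2 j\right) = 9 H + 18 j$)
$q{\left(g{\left(-1,0 \right)},1 \right)} m{\left(-4,4 \right)} 15 = \left(9 \cdot 1 + 18 \left(\left(- \frac{1}{4}\right) \left(-1\right)\right)\right) \left(-4 + 2 \left(-4\right)\right) 15 = \left(9 + 18 \cdot \frac{1}{4}\right) \left(-4 - 8\right) 15 = \left(9 + \frac{9}{2}\right) \left(-12\right) 15 = \frac{27}{2} \left(-12\right) 15 = \left(-162\right) 15 = -2430$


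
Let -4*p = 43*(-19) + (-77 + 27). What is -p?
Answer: -867/4 ≈ -216.75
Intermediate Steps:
p = 867/4 (p = -(43*(-19) + (-77 + 27))/4 = -(-817 - 50)/4 = -¼*(-867) = 867/4 ≈ 216.75)
-p = -1*867/4 = -867/4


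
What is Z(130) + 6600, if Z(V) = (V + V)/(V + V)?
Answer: 6601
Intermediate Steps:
Z(V) = 1 (Z(V) = (2*V)/((2*V)) = (2*V)*(1/(2*V)) = 1)
Z(130) + 6600 = 1 + 6600 = 6601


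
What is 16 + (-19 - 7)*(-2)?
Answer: 68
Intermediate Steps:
16 + (-19 - 7)*(-2) = 16 - 26*(-2) = 16 + 52 = 68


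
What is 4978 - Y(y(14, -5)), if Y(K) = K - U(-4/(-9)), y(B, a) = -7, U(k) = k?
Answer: 44869/9 ≈ 4985.4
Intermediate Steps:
Y(K) = -4/9 + K (Y(K) = K - (-4)/(-9) = K - (-4)*(-1)/9 = K - 1*4/9 = K - 4/9 = -4/9 + K)
4978 - Y(y(14, -5)) = 4978 - (-4/9 - 7) = 4978 - 1*(-67/9) = 4978 + 67/9 = 44869/9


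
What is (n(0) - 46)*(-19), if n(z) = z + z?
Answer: 874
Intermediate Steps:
n(z) = 2*z
(n(0) - 46)*(-19) = (2*0 - 46)*(-19) = (0 - 46)*(-19) = -46*(-19) = 874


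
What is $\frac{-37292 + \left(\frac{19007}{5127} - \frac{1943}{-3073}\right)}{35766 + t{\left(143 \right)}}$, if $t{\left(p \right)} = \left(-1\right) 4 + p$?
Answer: $- \frac{117495439172}{113138601051} \approx -1.0385$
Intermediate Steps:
$t{\left(p \right)} = -4 + p$
$\frac{-37292 + \left(\frac{19007}{5127} - \frac{1943}{-3073}\right)}{35766 + t{\left(143 \right)}} = \frac{-37292 + \left(\frac{19007}{5127} - \frac{1943}{-3073}\right)}{35766 + \left(-4 + 143\right)} = \frac{-37292 + \left(19007 \cdot \frac{1}{5127} - - \frac{1943}{3073}\right)}{35766 + 139} = \frac{-37292 + \left(\frac{19007}{5127} + \frac{1943}{3073}\right)}{35905} = \left(-37292 + \frac{68370272}{15755271}\right) \frac{1}{35905} = \left(- \frac{587477195860}{15755271}\right) \frac{1}{35905} = - \frac{117495439172}{113138601051}$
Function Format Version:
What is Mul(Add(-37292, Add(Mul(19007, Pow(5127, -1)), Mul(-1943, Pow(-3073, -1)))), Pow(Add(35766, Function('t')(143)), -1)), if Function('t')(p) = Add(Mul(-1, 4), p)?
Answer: Rational(-117495439172, 113138601051) ≈ -1.0385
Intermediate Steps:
Function('t')(p) = Add(-4, p)
Mul(Add(-37292, Add(Mul(19007, Pow(5127, -1)), Mul(-1943, Pow(-3073, -1)))), Pow(Add(35766, Function('t')(143)), -1)) = Mul(Add(-37292, Add(Mul(19007, Pow(5127, -1)), Mul(-1943, Pow(-3073, -1)))), Pow(Add(35766, Add(-4, 143)), -1)) = Mul(Add(-37292, Add(Mul(19007, Rational(1, 5127)), Mul(-1943, Rational(-1, 3073)))), Pow(Add(35766, 139), -1)) = Mul(Add(-37292, Add(Rational(19007, 5127), Rational(1943, 3073))), Pow(35905, -1)) = Mul(Add(-37292, Rational(68370272, 15755271)), Rational(1, 35905)) = Mul(Rational(-587477195860, 15755271), Rational(1, 35905)) = Rational(-117495439172, 113138601051)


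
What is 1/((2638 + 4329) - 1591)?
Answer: 1/5376 ≈ 0.00018601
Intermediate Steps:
1/((2638 + 4329) - 1591) = 1/(6967 - 1591) = 1/5376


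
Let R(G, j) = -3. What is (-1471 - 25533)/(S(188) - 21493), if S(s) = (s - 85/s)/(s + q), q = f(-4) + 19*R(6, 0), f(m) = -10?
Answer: 614286992/488887505 ≈ 1.2565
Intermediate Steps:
q = -67 (q = -10 + 19*(-3) = -10 - 57 = -67)
S(s) = (s - 85/s)/(-67 + s) (S(s) = (s - 85/s)/(s - 67) = (s - 85/s)/(-67 + s))
(-1471 - 25533)/(S(188) - 21493) = (-1471 - 25533)/((-85 + 188²)/(188*(-67 + 188)) - 21493) = -27004/((1/188)*(-85 + 35344)/121 - 21493) = -27004/((1/188)*(1/121)*35259 - 21493) = -27004/(35259/22748 - 21493) = -27004/(-488887505/22748) = -27004*(-22748/488887505) = 614286992/488887505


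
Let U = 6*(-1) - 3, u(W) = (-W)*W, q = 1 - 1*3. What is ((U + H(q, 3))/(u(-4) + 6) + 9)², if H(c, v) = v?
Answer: 2304/25 ≈ 92.160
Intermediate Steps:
q = -2 (q = 1 - 3 = -2)
u(W) = -W²
U = -9 (U = -6 - 3 = -9)
((U + H(q, 3))/(u(-4) + 6) + 9)² = ((-9 + 3)/(-1*(-4)² + 6) + 9)² = (-6/(-1*16 + 6) + 9)² = (-6/(-16 + 6) + 9)² = (-6/(-10) + 9)² = (-6*(-⅒) + 9)² = (⅗ + 9)² = (48/5)² = 2304/25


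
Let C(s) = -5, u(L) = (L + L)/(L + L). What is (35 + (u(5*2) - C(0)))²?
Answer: 1681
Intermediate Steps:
u(L) = 1 (u(L) = (2*L)/((2*L)) = (2*L)*(1/(2*L)) = 1)
(35 + (u(5*2) - C(0)))² = (35 + (1 - 1*(-5)))² = (35 + (1 + 5))² = (35 + 6)² = 41² = 1681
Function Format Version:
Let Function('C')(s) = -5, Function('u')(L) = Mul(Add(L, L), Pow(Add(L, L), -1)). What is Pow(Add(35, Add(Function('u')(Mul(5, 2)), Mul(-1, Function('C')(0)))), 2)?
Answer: 1681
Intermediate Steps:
Function('u')(L) = 1 (Function('u')(L) = Mul(Mul(2, L), Pow(Mul(2, L), -1)) = Mul(Mul(2, L), Mul(Rational(1, 2), Pow(L, -1))) = 1)
Pow(Add(35, Add(Function('u')(Mul(5, 2)), Mul(-1, Function('C')(0)))), 2) = Pow(Add(35, Add(1, Mul(-1, -5))), 2) = Pow(Add(35, Add(1, 5)), 2) = Pow(Add(35, 6), 2) = Pow(41, 2) = 1681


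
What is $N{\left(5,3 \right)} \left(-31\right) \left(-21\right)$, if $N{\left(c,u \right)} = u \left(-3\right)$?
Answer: $-5859$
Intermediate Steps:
$N{\left(c,u \right)} = - 3 u$
$N{\left(5,3 \right)} \left(-31\right) \left(-21\right) = \left(-3\right) 3 \left(-31\right) \left(-21\right) = \left(-9\right) \left(-31\right) \left(-21\right) = 279 \left(-21\right) = -5859$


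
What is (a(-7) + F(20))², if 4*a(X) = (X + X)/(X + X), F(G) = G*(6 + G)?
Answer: 4330561/16 ≈ 2.7066e+5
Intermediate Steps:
a(X) = ¼ (a(X) = ((X + X)/(X + X))/4 = ((2*X)/((2*X)))/4 = ((2*X)*(1/(2*X)))/4 = (¼)*1 = ¼)
(a(-7) + F(20))² = (¼ + 20*(6 + 20))² = (¼ + 20*26)² = (¼ + 520)² = (2081/4)² = 4330561/16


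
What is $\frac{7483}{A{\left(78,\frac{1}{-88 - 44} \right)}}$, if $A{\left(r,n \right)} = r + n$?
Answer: $\frac{987756}{10295} \approx 95.945$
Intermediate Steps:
$A{\left(r,n \right)} = n + r$
$\frac{7483}{A{\left(78,\frac{1}{-88 - 44} \right)}} = \frac{7483}{\frac{1}{-88 - 44} + 78} = \frac{7483}{\frac{1}{-132} + 78} = \frac{7483}{- \frac{1}{132} + 78} = \frac{7483}{\frac{10295}{132}} = 7483 \cdot \frac{132}{10295} = \frac{987756}{10295}$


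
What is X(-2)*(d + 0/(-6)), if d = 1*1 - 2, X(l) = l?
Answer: 2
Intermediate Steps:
d = -1 (d = 1 - 2 = -1)
X(-2)*(d + 0/(-6)) = -2*(-1 + 0/(-6)) = -2*(-1 + 0*(-⅙)) = -2*(-1 + 0) = -2*(-1) = 2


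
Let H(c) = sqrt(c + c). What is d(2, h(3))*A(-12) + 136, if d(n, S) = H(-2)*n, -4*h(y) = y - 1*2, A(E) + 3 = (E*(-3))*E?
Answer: 136 - 1740*I ≈ 136.0 - 1740.0*I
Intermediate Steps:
H(c) = sqrt(2)*sqrt(c) (H(c) = sqrt(2*c) = sqrt(2)*sqrt(c))
A(E) = -3 - 3*E**2 (A(E) = -3 + (E*(-3))*E = -3 + (-3*E)*E = -3 - 3*E**2)
h(y) = 1/2 - y/4 (h(y) = -(y - 1*2)/4 = -(y - 2)/4 = -(-2 + y)/4 = 1/2 - y/4)
d(n, S) = 2*I*n (d(n, S) = (sqrt(2)*sqrt(-2))*n = (sqrt(2)*(I*sqrt(2)))*n = (2*I)*n = 2*I*n)
d(2, h(3))*A(-12) + 136 = (2*I*2)*(-3 - 3*(-12)**2) + 136 = (4*I)*(-3 - 3*144) + 136 = (4*I)*(-3 - 432) + 136 = (4*I)*(-435) + 136 = -1740*I + 136 = 136 - 1740*I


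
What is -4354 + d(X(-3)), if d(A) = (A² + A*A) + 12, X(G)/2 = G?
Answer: -4270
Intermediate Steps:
X(G) = 2*G
d(A) = 12 + 2*A² (d(A) = (A² + A²) + 12 = 2*A² + 12 = 12 + 2*A²)
-4354 + d(X(-3)) = -4354 + (12 + 2*(2*(-3))²) = -4354 + (12 + 2*(-6)²) = -4354 + (12 + 2*36) = -4354 + (12 + 72) = -4354 + 84 = -4270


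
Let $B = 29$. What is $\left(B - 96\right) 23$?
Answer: $-1541$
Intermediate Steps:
$\left(B - 96\right) 23 = \left(29 - 96\right) 23 = \left(-67\right) 23 = -1541$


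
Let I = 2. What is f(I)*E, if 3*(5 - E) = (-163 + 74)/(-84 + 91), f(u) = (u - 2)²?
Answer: 0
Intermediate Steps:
f(u) = (-2 + u)²
E = 194/21 (E = 5 - (-163 + 74)/(3*(-84 + 91)) = 5 - (-89)/(3*7) = 5 - ⅓*(-89/7) = 5 + 89/21 = 194/21 ≈ 9.2381)
f(I)*E = (-2 + 2)²*(194/21) = 0²*(194/21) = 0*(194/21) = 0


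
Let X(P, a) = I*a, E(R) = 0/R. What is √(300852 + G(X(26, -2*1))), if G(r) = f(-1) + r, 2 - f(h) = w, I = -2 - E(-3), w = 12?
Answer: √300846 ≈ 548.49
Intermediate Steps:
E(R) = 0
I = -2 (I = -2 - 1*0 = -2 + 0 = -2)
f(h) = -10 (f(h) = 2 - 1*12 = 2 - 12 = -10)
X(P, a) = -2*a
G(r) = -10 + r
√(300852 + G(X(26, -2*1))) = √(300852 + (-10 - (-4))) = √(300852 + (-10 - 2*(-2))) = √(300852 + (-10 + 4)) = √(300852 - 6) = √300846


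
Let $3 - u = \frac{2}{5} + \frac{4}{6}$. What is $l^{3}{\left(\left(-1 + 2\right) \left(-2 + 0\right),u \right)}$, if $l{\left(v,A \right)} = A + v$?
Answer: $- \frac{1}{3375} \approx -0.0002963$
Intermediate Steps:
$u = \frac{29}{15}$ ($u = 3 - \left(\frac{2}{5} + \frac{4}{6}\right) = 3 - \left(2 \cdot \frac{1}{5} + 4 \cdot \frac{1}{6}\right) = 3 - \left(\frac{2}{5} + \frac{2}{3}\right) = 3 - \frac{16}{15} = \frac{29}{15} \approx 1.9333$)
$l^{3}{\left(\left(-1 + 2\right) \left(-2 + 0\right),u \right)} = \left(\frac{29}{15} + \left(-1 + 2\right) \left(-2 + 0\right)\right)^{3} = \left(\frac{29}{15} + 1 \left(-2\right)\right)^{3} = \left(\frac{29}{15} - 2\right)^{3} = \left(- \frac{1}{15}\right)^{3} = - \frac{1}{3375}$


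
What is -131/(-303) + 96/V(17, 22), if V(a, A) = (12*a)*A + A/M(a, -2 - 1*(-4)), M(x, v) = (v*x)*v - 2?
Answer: 1851179/4079895 ≈ 0.45373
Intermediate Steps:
M(x, v) = -2 + x*v² (M(x, v) = x*v² - 2 = -2 + x*v²)
V(a, A) = A/(-2 + 4*a) + 12*A*a (V(a, A) = (12*a)*A + A/(-2 + a*(-2 - 1*(-4))²) = 12*A*a + A/(-2 + a*(-2 + 4)²) = 12*A*a + A/(-2 + a*2²) = 12*A*a + A/(-2 + a*4) = 12*A*a + A/(-2 + 4*a) = A/(-2 + 4*a) + 12*A*a)
-131/(-303) + 96/V(17, 22) = -131/(-303) + 96/(((½)*22*(1 + 24*17*(-1 + 2*17))/(-1 + 2*17))) = -131*(-1/303) + 96/(((½)*22*(1 + 24*17*(-1 + 34))/(-1 + 34))) = 131/303 + 96/(((½)*22*(1 + 24*17*33)/33)) = 131/303 + 96/(((½)*22*(1/33)*(1 + 13464))) = 131/303 + 96/(((½)*22*(1/33)*13465)) = 131/303 + 96/(13465/3) = 131/303 + 96*(3/13465) = 131/303 + 288/13465 = 1851179/4079895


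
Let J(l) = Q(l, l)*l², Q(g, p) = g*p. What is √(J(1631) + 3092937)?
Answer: √7076459638858 ≈ 2.6602e+6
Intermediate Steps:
J(l) = l⁴ (J(l) = (l*l)*l² = l²*l² = l⁴)
√(J(1631) + 3092937) = √(1631⁴ + 3092937) = √(7076456545921 + 3092937) = √7076459638858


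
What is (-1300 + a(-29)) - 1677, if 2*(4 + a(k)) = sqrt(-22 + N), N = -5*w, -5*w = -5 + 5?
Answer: -2981 + I*sqrt(22)/2 ≈ -2981.0 + 2.3452*I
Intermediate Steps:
w = 0 (w = -(-5 + 5)/5 = -1/5*0 = 0)
N = 0 (N = -5*0 = 0)
a(k) = -4 + I*sqrt(22)/2 (a(k) = -4 + sqrt(-22 + 0)/2 = -4 + sqrt(-22)/2 = -4 + (I*sqrt(22))/2 = -4 + I*sqrt(22)/2)
(-1300 + a(-29)) - 1677 = (-1300 + (-4 + I*sqrt(22)/2)) - 1677 = (-1304 + I*sqrt(22)/2) - 1677 = -2981 + I*sqrt(22)/2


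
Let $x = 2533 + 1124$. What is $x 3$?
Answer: $10971$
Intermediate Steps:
$x = 3657$
$x 3 = 3657 \cdot 3 = 10971$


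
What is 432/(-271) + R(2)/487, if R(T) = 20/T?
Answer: -207674/131977 ≈ -1.5736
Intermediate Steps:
432/(-271) + R(2)/487 = 432/(-271) + (20/2)/487 = 432*(-1/271) + (20*(1/2))*(1/487) = -432/271 + 10*(1/487) = -432/271 + 10/487 = -207674/131977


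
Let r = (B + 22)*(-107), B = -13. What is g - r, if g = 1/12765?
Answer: 12292696/12765 ≈ 963.00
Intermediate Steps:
g = 1/12765 ≈ 7.8339e-5
r = -963 (r = (-13 + 22)*(-107) = 9*(-107) = -963)
g - r = 1/12765 - 1*(-963) = 1/12765 + 963 = 12292696/12765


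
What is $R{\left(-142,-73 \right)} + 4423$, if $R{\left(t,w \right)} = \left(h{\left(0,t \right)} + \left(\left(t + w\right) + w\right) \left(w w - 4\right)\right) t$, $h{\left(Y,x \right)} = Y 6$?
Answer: $217775623$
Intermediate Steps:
$h{\left(Y,x \right)} = 6 Y$
$R{\left(t,w \right)} = t \left(-4 + w^{2}\right) \left(t + 2 w\right)$ ($R{\left(t,w \right)} = \left(6 \cdot 0 + \left(\left(t + w\right) + w\right) \left(w w - 4\right)\right) t = \left(0 + \left(t + 2 w\right) \left(w^{2} - 4\right)\right) t = \left(0 + \left(t + 2 w\right) \left(-4 + w^{2}\right)\right) t = \left(0 + \left(-4 + w^{2}\right) \left(t + 2 w\right)\right) t = \left(-4 + w^{2}\right) \left(t + 2 w\right) t = t \left(-4 + w^{2}\right) \left(t + 2 w\right)$)
$R{\left(-142,-73 \right)} + 4423 = - 142 \left(\left(-8\right) \left(-73\right) - -568 + 2 \left(-73\right)^{3} - 142 \left(-73\right)^{2}\right) + 4423 = - 142 \left(584 + 568 + 2 \left(-389017\right) - 756718\right) + 4423 = - 142 \left(584 + 568 - 778034 - 756718\right) + 4423 = \left(-142\right) \left(-1533600\right) + 4423 = 217771200 + 4423 = 217775623$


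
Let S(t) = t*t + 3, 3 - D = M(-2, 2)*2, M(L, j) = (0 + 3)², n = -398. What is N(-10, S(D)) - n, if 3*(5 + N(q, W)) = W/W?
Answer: 1180/3 ≈ 393.33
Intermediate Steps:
M(L, j) = 9 (M(L, j) = 3² = 9)
D = -15 (D = 3 - 9*2 = 3 - 1*18 = 3 - 18 = -15)
S(t) = 3 + t² (S(t) = t² + 3 = 3 + t²)
N(q, W) = -14/3 (N(q, W) = -5 + (W/W)/3 = -5 + (⅓)*1 = -5 + ⅓ = -14/3)
N(-10, S(D)) - n = -14/3 - 1*(-398) = -14/3 + 398 = 1180/3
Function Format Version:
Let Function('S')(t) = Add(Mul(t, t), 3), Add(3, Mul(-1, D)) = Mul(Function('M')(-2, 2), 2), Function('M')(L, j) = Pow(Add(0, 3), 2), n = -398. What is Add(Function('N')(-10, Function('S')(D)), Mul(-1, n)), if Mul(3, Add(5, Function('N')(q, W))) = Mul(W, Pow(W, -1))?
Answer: Rational(1180, 3) ≈ 393.33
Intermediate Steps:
Function('M')(L, j) = 9 (Function('M')(L, j) = Pow(3, 2) = 9)
D = -15 (D = Add(3, Mul(-1, Mul(9, 2))) = Add(3, Mul(-1, 18)) = Add(3, -18) = -15)
Function('S')(t) = Add(3, Pow(t, 2)) (Function('S')(t) = Add(Pow(t, 2), 3) = Add(3, Pow(t, 2)))
Function('N')(q, W) = Rational(-14, 3) (Function('N')(q, W) = Add(-5, Mul(Rational(1, 3), Mul(W, Pow(W, -1)))) = Add(-5, Mul(Rational(1, 3), 1)) = Add(-5, Rational(1, 3)) = Rational(-14, 3))
Add(Function('N')(-10, Function('S')(D)), Mul(-1, n)) = Add(Rational(-14, 3), Mul(-1, -398)) = Add(Rational(-14, 3), 398) = Rational(1180, 3)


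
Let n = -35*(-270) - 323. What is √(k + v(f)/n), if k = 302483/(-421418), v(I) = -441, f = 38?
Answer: I*√11333484330207738394/3846282086 ≈ 0.87527*I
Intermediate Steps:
n = 9127 (n = 9450 - 323 = 9127)
k = -302483/421418 (k = 302483*(-1/421418) = -302483/421418 ≈ -0.71777)
√(k + v(f)/n) = √(-302483/421418 - 441/9127) = √(-2946607679/3846282086) = I*√11333484330207738394/3846282086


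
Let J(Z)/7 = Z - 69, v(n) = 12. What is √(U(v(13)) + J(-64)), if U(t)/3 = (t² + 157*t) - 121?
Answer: √4790 ≈ 69.210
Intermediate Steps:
U(t) = -363 + 3*t² + 471*t (U(t) = 3*((t² + 157*t) - 121) = 3*(-121 + t² + 157*t) = -363 + 3*t² + 471*t)
J(Z) = -483 + 7*Z (J(Z) = 7*(Z - 69) = 7*(-69 + Z) = -483 + 7*Z)
√(U(v(13)) + J(-64)) = √((-363 + 3*12² + 471*12) + (-483 + 7*(-64))) = √((-363 + 3*144 + 5652) + (-483 - 448)) = √((-363 + 432 + 5652) - 931) = √(5721 - 931) = √4790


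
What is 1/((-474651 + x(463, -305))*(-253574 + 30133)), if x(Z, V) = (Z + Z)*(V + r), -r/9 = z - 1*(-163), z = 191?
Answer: 1/828366617797 ≈ 1.2072e-12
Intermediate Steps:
r = -3186 (r = -9*(191 - 1*(-163)) = -9*(191 + 163) = -9*354 = -3186)
x(Z, V) = 2*Z*(-3186 + V) (x(Z, V) = (Z + Z)*(V - 3186) = (2*Z)*(-3186 + V) = 2*Z*(-3186 + V))
1/((-474651 + x(463, -305))*(-253574 + 30133)) = 1/((-474651 + 2*463*(-3186 - 305))*(-253574 + 30133)) = 1/((-474651 + 2*463*(-3491))*(-223441)) = 1/((-474651 - 3232666)*(-223441)) = 1/(-3707317*(-223441)) = 1/828366617797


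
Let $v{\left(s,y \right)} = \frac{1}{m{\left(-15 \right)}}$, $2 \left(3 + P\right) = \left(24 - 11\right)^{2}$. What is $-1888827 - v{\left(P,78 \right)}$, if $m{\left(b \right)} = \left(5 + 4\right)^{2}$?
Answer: $- \frac{152994988}{81} \approx -1.8888 \cdot 10^{6}$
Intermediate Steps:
$m{\left(b \right)} = 81$ ($m{\left(b \right)} = 9^{2} = 81$)
$P = \frac{163}{2}$ ($P = -3 + \frac{\left(24 - 11\right)^{2}}{2} = -3 + \frac{13^{2}}{2} = -3 + \frac{1}{2} \cdot 169 = -3 + \frac{169}{2} = \frac{163}{2} \approx 81.5$)
$v{\left(s,y \right)} = \frac{1}{81}$
$-1888827 - v{\left(P,78 \right)} = -1888827 - \frac{1}{81} = - \frac{152994988}{81}$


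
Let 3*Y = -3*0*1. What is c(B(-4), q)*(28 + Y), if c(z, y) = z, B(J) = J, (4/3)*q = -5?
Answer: -112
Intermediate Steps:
q = -15/4 (q = (¾)*(-5) = -15/4 ≈ -3.7500)
Y = 0 (Y = (-3*0*1)/3 = (0*1)/3 = (⅓)*0 = 0)
c(B(-4), q)*(28 + Y) = -4*(28 + 0) = -4*28 = -112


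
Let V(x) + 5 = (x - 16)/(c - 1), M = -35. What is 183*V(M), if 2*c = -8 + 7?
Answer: 5307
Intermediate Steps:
c = -1/2 (c = (-8 + 7)/2 = (1/2)*(-1) = -1/2 ≈ -0.50000)
V(x) = 17/3 - 2*x/3 (V(x) = -5 + (x - 16)/(-1/2 - 1) = -5 + (-16 + x)/(-3/2) = -5 + (-16 + x)*(-2/3) = -5 + (32/3 - 2*x/3) = 17/3 - 2*x/3)
183*V(M) = 183*(17/3 - 2/3*(-35)) = 183*(17/3 + 70/3) = 183*29 = 5307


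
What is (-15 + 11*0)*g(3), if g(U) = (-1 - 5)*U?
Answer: 270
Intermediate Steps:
g(U) = -6*U
(-15 + 11*0)*g(3) = (-15 + 11*0)*(-6*3) = (-15 + 0)*(-18) = -15*(-18) = 270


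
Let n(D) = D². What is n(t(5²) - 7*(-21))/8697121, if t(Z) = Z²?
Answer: 595984/8697121 ≈ 0.068527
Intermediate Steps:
n(t(5²) - 7*(-21))/8697121 = ((5²)² - 7*(-21))²/8697121 = (25² + 147)²*(1/8697121) = (625 + 147)²*(1/8697121) = 772²*(1/8697121) = 595984*(1/8697121) = 595984/8697121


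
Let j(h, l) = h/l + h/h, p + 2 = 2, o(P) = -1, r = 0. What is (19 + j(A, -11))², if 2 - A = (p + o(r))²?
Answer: 47961/121 ≈ 396.37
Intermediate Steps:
p = 0 (p = -2 + 2 = 0)
A = 1 (A = 2 - (0 - 1)² = 2 - 1*(-1)² = 2 - 1*1 = 2 - 1 = 1)
j(h, l) = 1 + h/l (j(h, l) = h/l + 1 = 1 + h/l)
(19 + j(A, -11))² = (19 + (1 - 11)/(-11))² = (19 - 1/11*(-10))² = (19 + 10/11)² = (219/11)² = 47961/121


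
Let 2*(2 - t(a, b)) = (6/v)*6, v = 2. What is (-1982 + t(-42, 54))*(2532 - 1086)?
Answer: -2876094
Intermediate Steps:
t(a, b) = -7 (t(a, b) = 2 - 6/2*6/2 = 2 - (½)*6*6/2 = 2 - 3*6/2 = 2 - ½*18 = 2 - 9 = -7)
(-1982 + t(-42, 54))*(2532 - 1086) = (-1982 - 7)*(2532 - 1086) = -1989*1446 = -2876094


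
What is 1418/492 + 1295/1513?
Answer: 1391287/372198 ≈ 3.7380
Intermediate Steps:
1418/492 + 1295/1513 = 1418*(1/492) + 1295*(1/1513) = 709/246 + 1295/1513 = 1391287/372198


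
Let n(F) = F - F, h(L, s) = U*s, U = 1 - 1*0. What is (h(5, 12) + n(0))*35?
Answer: 420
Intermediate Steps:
U = 1 (U = 1 + 0 = 1)
h(L, s) = s (h(L, s) = 1*s = s)
n(F) = 0
(h(5, 12) + n(0))*35 = (12 + 0)*35 = 12*35 = 420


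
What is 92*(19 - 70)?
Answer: -4692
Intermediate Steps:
92*(19 - 70) = 92*(-51) = -4692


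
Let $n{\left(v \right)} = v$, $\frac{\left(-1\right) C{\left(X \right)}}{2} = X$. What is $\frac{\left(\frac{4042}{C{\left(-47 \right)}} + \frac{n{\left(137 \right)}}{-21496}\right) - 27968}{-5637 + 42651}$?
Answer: $- \frac{200091979}{265217648} \approx -0.75444$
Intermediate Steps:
$C{\left(X \right)} = - 2 X$
$\frac{\left(\frac{4042}{C{\left(-47 \right)}} + \frac{n{\left(137 \right)}}{-21496}\right) - 27968}{-5637 + 42651} = \frac{\left(\frac{4042}{\left(-2\right) \left(-47\right)} + \frac{137}{-21496}\right) - 27968}{-5637 + 42651} = \frac{\left(\frac{4042}{94} + 137 \left(- \frac{1}{21496}\right)\right) - 27968}{37014} = \left(\left(4042 \cdot \frac{1}{94} - \frac{137}{21496}\right) - 27968\right) \frac{1}{37014} = \left(\left(43 - \frac{137}{21496}\right) - 27968\right) \frac{1}{37014} = \left(\frac{924191}{21496} - 27968\right) \frac{1}{37014} = \left(- \frac{600275937}{21496}\right) \frac{1}{37014} = - \frac{200091979}{265217648}$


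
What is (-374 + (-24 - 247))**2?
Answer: 416025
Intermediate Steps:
(-374 + (-24 - 247))**2 = (-374 - 271)**2 = (-645)**2 = 416025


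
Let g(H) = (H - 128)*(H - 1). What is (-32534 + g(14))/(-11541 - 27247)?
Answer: 8504/9697 ≈ 0.87697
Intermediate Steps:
g(H) = (-1 + H)*(-128 + H) (g(H) = (-128 + H)*(-1 + H) = (-1 + H)*(-128 + H))
(-32534 + g(14))/(-11541 - 27247) = (-32534 + (128 + 14² - 129*14))/(-11541 - 27247) = (-32534 + (128 + 196 - 1806))/(-38788) = (-32534 - 1482)*(-1/38788) = -34016*(-1/38788) = 8504/9697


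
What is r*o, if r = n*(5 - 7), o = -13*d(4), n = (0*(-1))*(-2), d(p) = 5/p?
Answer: 0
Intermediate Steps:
n = 0 (n = 0*(-2) = 0)
o = -65/4 ≈ -16.250
r = 0 (r = 0*(5 - 7) = 0*(-2) = 0)
r*o = 0*(-65/4) = 0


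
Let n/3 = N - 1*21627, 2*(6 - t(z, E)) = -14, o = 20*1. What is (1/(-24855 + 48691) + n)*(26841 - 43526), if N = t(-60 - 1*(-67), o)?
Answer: 25787900705035/23836 ≈ 1.0819e+9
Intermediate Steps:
o = 20
t(z, E) = 13 (t(z, E) = 6 - ½*(-14) = 6 + 7 = 13)
N = 13
n = -64842 (n = 3*(13 - 1*21627) = 3*(13 - 21627) = 3*(-21614) = -64842)
(1/(-24855 + 48691) + n)*(26841 - 43526) = (1/(-24855 + 48691) - 64842)*(26841 - 43526) = (1/23836 - 64842)*(-16685) = -1545573911/23836*(-16685) = 25787900705035/23836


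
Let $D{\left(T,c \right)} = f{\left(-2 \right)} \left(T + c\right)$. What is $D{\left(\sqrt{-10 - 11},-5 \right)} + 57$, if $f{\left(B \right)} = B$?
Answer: $67 - 2 i \sqrt{21} \approx 67.0 - 9.1651 i$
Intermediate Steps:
$D{\left(T,c \right)} = - 2 T - 2 c$ ($D{\left(T,c \right)} = - 2 \left(T + c\right) = - 2 T - 2 c$)
$D{\left(\sqrt{-10 - 11},-5 \right)} + 57 = \left(- 2 \sqrt{-10 - 11} - -10\right) + 57 = \left(- 2 \sqrt{-21} + 10\right) + 57 = \left(- 2 i \sqrt{21} + 10\right) + 57 = \left(10 - 2 i \sqrt{21}\right) + 57 = 67 - 2 i \sqrt{21}$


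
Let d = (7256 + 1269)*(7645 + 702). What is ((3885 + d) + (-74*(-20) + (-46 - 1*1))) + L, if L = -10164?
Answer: 71153329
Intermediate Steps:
d = 71158175 (d = 8525*8347 = 71158175)
((3885 + d) + (-74*(-20) + (-46 - 1*1))) + L = ((3885 + 71158175) + (-74*(-20) + (-46 - 1*1))) - 10164 = (71162060 + (1480 + (-46 - 1))) - 10164 = (71162060 + (1480 - 47)) - 10164 = (71162060 + 1433) - 10164 = 71163493 - 10164 = 71153329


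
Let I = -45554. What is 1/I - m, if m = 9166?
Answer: -417547965/45554 ≈ -9166.0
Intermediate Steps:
1/I - m = 1/(-45554) - 1*9166 = -1/45554 - 9166 = -417547965/45554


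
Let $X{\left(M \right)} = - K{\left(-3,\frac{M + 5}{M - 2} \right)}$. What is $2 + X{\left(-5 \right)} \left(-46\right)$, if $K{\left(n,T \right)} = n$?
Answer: $-136$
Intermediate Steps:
$X{\left(M \right)} = 3$ ($X{\left(M \right)} = \left(-1\right) \left(-3\right) = 3$)
$2 + X{\left(-5 \right)} \left(-46\right) = 2 + 3 \left(-46\right) = 2 - 138 = -136$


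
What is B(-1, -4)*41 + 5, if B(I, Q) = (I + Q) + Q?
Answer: -364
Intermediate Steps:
B(I, Q) = I + 2*Q
B(-1, -4)*41 + 5 = (-1 + 2*(-4))*41 + 5 = (-1 - 8)*41 + 5 = -9*41 + 5 = -369 + 5 = -364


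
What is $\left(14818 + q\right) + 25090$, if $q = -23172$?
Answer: $16736$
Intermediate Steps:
$\left(14818 + q\right) + 25090 = \left(14818 - 23172\right) + 25090 = -8354 + 25090 = 16736$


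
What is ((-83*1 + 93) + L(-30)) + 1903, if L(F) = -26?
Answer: 1887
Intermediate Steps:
((-83*1 + 93) + L(-30)) + 1903 = ((-83*1 + 93) - 26) + 1903 = ((-83 + 93) - 26) + 1903 = (10 - 26) + 1903 = -16 + 1903 = 1887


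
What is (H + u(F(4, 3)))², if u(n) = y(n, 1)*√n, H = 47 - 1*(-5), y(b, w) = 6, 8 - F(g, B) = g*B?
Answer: 2560 + 1248*I ≈ 2560.0 + 1248.0*I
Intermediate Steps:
F(g, B) = 8 - B*g (F(g, B) = 8 - g*B = 8 - B*g)
H = 52 (H = 47 + 5 = 52)
u(n) = 6*√n
(H + u(F(4, 3)))² = (52 + 6*√(8 - 1*3*4))² = (52 + 6*√(8 - 12))² = (52 + 6*√(-4))² = (52 + 6*(2*I))² = (52 + 12*I)²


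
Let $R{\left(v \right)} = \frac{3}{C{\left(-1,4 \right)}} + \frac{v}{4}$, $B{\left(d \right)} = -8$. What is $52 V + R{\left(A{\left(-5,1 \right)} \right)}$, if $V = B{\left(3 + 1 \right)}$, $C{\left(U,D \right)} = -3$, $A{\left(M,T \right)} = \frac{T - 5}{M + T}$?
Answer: $- \frac{1667}{4} \approx -416.75$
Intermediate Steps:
$A{\left(M,T \right)} = \frac{-5 + T}{M + T}$
$R{\left(v \right)} = -1 + \frac{v}{4}$ ($R{\left(v \right)} = \frac{3}{-3} + \frac{v}{4} = 3 \left(- \frac{1}{3}\right) + v \frac{1}{4} = -1 + \frac{v}{4}$)
$V = -8$
$52 V + R{\left(A{\left(-5,1 \right)} \right)} = 52 \left(-8\right) - \left(1 - \frac{\frac{1}{-5 + 1} \left(-5 + 1\right)}{4}\right) = -416 - \left(1 - \frac{\frac{1}{-4} \left(-4\right)}{4}\right) = -416 - \left(1 - \frac{\left(- \frac{1}{4}\right) \left(-4\right)}{4}\right) = -416 + \left(-1 + \frac{1}{4} \cdot 1\right) = -416 + \left(-1 + \frac{1}{4}\right) = -416 - \frac{3}{4} = - \frac{1667}{4}$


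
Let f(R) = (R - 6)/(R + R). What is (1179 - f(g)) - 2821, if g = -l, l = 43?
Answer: -141261/86 ≈ -1642.6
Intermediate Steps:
g = -43 (g = -1*43 = -43)
f(R) = (-6 + R)/(2*R) (f(R) = (-6 + R)/((2*R)) = (-6 + R)*(1/(2*R)) = (-6 + R)/(2*R))
(1179 - f(g)) - 2821 = (1179 - (-6 - 43)/(2*(-43))) - 2821 = (1179 - (-1)*(-49)/(2*43)) - 2821 = (1179 - 1*49/86) - 2821 = (1179 - 49/86) - 2821 = 101345/86 - 2821 = -141261/86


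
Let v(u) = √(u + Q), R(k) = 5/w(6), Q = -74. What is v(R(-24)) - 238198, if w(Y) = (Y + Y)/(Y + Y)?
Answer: -238198 + I*√69 ≈ -2.382e+5 + 8.3066*I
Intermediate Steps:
w(Y) = 1 (w(Y) = (2*Y)/((2*Y)) = (2*Y)*(1/(2*Y)) = 1)
R(k) = 5 (R(k) = 5/1 = 5*1 = 5)
v(u) = √(-74 + u) (v(u) = √(u - 74) = √(-74 + u))
v(R(-24)) - 238198 = √(-74 + 5) - 238198 = √(-69) - 238198 = I*√69 - 238198 = -238198 + I*√69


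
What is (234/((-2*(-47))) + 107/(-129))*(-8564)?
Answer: -86188096/6063 ≈ -14215.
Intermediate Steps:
(234/((-2*(-47))) + 107/(-129))*(-8564) = (234/94 + 107*(-1/129))*(-8564) = (234*(1/94) - 107/129)*(-8564) = (117/47 - 107/129)*(-8564) = (10064/6063)*(-8564) = -86188096/6063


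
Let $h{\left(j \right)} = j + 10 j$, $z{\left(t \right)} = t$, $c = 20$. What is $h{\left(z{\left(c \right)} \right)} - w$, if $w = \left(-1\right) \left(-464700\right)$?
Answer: $-464480$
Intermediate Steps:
$h{\left(j \right)} = 11 j$
$w = 464700$
$h{\left(z{\left(c \right)} \right)} - w = 11 \cdot 20 - 464700 = 220 - 464700 = -464480$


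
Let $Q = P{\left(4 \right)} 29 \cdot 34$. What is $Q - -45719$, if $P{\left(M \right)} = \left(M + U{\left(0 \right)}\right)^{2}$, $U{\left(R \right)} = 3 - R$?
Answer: $94033$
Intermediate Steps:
$P{\left(M \right)} = \left(3 + M\right)^{2}$ ($P{\left(M \right)} = \left(M + \left(3 - 0\right)\right)^{2} = \left(M + \left(3 + 0\right)\right)^{2} = \left(M + 3\right)^{2} = \left(3 + M\right)^{2}$)
$Q = 48314$ ($Q = \left(3 + 4\right)^{2} \cdot 29 \cdot 34 = 7^{2} \cdot 29 \cdot 34 = 49 \cdot 29 \cdot 34 = 1421 \cdot 34 = 48314$)
$Q - -45719 = 48314 - -45719 = 48314 + 45719 = 94033$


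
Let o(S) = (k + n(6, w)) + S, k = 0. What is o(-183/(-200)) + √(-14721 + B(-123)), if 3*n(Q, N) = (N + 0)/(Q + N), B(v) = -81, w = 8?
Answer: 4643/4200 + I*√14802 ≈ 1.1055 + 121.66*I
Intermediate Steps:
n(Q, N) = N/(3*(N + Q)) (n(Q, N) = ((N + 0)/(Q + N))/3 = (N/(N + Q))/3 = N/(3*(N + Q)))
o(S) = 4/21 + S (o(S) = (0 + (⅓)*8/(8 + 6)) + S = (0 + (⅓)*8/14) + S = (0 + (⅓)*8*(1/14)) + S = (0 + 4/21) + S = 4/21 + S)
o(-183/(-200)) + √(-14721 + B(-123)) = (4/21 - 183/(-200)) + √(-14721 - 81) = (4/21 - 183*(-1/200)) + √(-14802) = (4/21 + 183/200) + I*√14802 = 4643/4200 + I*√14802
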